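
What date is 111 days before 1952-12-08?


Start: 1952-12-08, subtract 111 days
Back 8 days from December 8 reaches November 30, 1952 -> 103 left
November 1952 has 30 days -> back to October 31, 1952 -> 73 left
October 1952 has 31 days -> back to September 30, 1952 -> 42 left
September 1952 has 30 days -> back to August 31, 1952 -> 12 left
August 1952: 31 - 12 = 19 -> lands on August 19

Result: 1952-08-19


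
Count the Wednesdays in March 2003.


March 2003 has 31 days
Anchor: Jan 1, 2003. With p = 2003 - 1 = 2002: (p + p//4 - p//100 + p//400) mod 7 = (2002 + 500 - 20 + 5) mod 7 = 2487 mod 7 = 2 -> Wednesday (Mon=0 ... Sun=6)
Days before March (Jan-Feb): 59; March 1 index = (2 + 59) mod 7 = 5 -> Saturday
First Wednesday is March 5
Wednesdays: 5, 12, 19, 26

4 Wednesdays


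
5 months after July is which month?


July is month 7
7 + 5 = 12

December


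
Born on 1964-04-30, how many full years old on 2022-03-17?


Birth: 1964-04-30
Reference: 2022-03-17
Year difference: 2022 - 1964 = 58
Birthday not yet reached in 2022, subtract 1

57 years old


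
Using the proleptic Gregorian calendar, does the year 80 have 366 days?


Gregorian leap year rule: divisible by 4, but not by 100, unless also by 400.
80 is divisible by 4 but not 100 -> leap year

Yes


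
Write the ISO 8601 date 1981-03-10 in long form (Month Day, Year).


ISO 1981-03-10 parses as year=1981, month=03, day=10
Month 3 -> March

March 10, 1981


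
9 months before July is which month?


July is month 7
7 - 9 = -2; wrap: -2 + 12 = 10

October


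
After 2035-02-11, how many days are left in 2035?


Day of year: 42 of 365
Remaining = 365 - 42

323 days


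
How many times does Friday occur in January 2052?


January 2052 has 31 days
Anchor: Jan 1, 2052. With p = 2052 - 1 = 2051: (p + p//4 - p//100 + p//400) mod 7 = (2051 + 512 - 20 + 5) mod 7 = 2548 mod 7 = 0 -> Monday (Mon=0 ... Sun=6)
January 1 is the anchor itself -> Monday
First Friday is January 5
Fridays: 5, 12, 19, 26

4 Fridays


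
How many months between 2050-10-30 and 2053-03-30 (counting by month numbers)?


From October 2050 to March 2053
3 years * 12 = 36 months, minus 7 months = 29

29 months


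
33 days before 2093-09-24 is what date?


Start: 2093-09-24, subtract 33 days
Back 24 days from September 24 reaches August 31, 2093 -> 9 left
August 2093: 31 - 9 = 22 -> lands on August 22

Result: 2093-08-22


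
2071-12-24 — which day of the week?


Date: December 24, 2071
Anchor: Jan 1, 2071. With p = 2071 - 1 = 2070: (p + p//4 - p//100 + p//400) mod 7 = (2070 + 517 - 20 + 5) mod 7 = 2572 mod 7 = 3 -> Thursday (Mon=0 ... Sun=6)
Days before December (Jan-Nov): 334; offset = 334 + 24 - 1 = 357
Weekday index = (3 + 357) mod 7 = 3

Day of the week: Thursday


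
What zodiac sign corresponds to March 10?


Date: March 10
Conventional tropical zodiac dates: Pisces from February 19 onward; Aries starts March 21
March 10 falls within the Pisces range

Pisces


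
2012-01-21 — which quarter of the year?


Month: January (month 1)
Q1: Jan-Mar, Q2: Apr-Jun, Q3: Jul-Sep, Q4: Oct-Dec

Q1


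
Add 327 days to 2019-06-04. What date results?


Start: 2019-06-04, add 327 days
June 2019 has 30 days: 30 - 4 = 26 days to June 30 -> 301 left
July 2019 has 31 days -> 270 left
August 2019 has 31 days -> 239 left
September 2019 has 30 days -> 209 left
October 2019 has 31 days -> 178 left
November 2019 has 30 days -> 148 left
December 2019 has 31 days -> 117 left
January 2020 has 31 days -> 86 left
February 2020 has 29 days -> 57 left
March 2020 has 31 days -> 26 left
April 2020: 26 <= 30 -> lands on April 26

Result: 2020-04-26


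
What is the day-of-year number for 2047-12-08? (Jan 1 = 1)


Date: December 8, 2047
Days in months 1 through 11: 334
Plus 8 days in December

Day of year: 342


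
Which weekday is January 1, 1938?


Target: January 1, 1938
Anchor: Jan 1, 1938. With p = 1938 - 1 = 1937: (p + p//4 - p//100 + p//400) mod 7 = (1937 + 484 - 19 + 4) mod 7 = 2406 mod 7 = 5 -> Saturday (Mon=0 ... Sun=6)
Offset from anchor: 0 days
Weekday index = (5 + 0) mod 7 = 5

Saturday


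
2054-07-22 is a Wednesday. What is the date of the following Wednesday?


Current: Wednesday
Target: Wednesday
Days ahead: 7

Next Wednesday: 2054-07-29


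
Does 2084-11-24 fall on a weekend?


Anchor: Jan 1, 2084. With p = 2084 - 1 = 2083: (p + p//4 - p//100 + p//400) mod 7 = (2083 + 520 - 20 + 5) mod 7 = 2588 mod 7 = 5 -> Saturday (Mon=0 ... Sun=6)
Day of year: 329; offset = 328
Weekday index = (5 + 328) mod 7 = 4 -> Friday
Weekend days: Saturday, Sunday

No


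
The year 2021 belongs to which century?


Century = (year - 1) // 100 + 1
= (2021 - 1) // 100 + 1
= 2020 // 100 + 1
= 20 + 1

21st century


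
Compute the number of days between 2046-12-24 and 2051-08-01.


From 2046-12-24 to 2051-08-01
2046-12-24: days before December = 31 + 28 + 31 + 30 + 31 + 30 + 31 + 31 + 30 + 31 + 30 = 334 (2046 is not a leap year); day of year = 334 + 24 = 358
2051-08-01: days before August = 31 + 28 + 31 + 30 + 31 + 30 + 31 = 212 (2051 is not a leap year); day of year = 212 + 1 = 213
Rest of 2046: 365 - 358 = 7
Full years 2047 (365), 2048 (366), 2049 (365), 2050 (365): 1461
Total = 7 + 1461 + 213 = 1681

1681 days


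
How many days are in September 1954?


September 1954

30 days


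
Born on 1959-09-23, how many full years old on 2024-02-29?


Birth: 1959-09-23
Reference: 2024-02-29
Year difference: 2024 - 1959 = 65
Birthday not yet reached in 2024, subtract 1

64 years old


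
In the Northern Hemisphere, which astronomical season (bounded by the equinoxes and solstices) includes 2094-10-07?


Date: October 7
Astronomical Autumn (approx.; exact equinox/solstice day varies by year): September 22 to December 20
October 7 falls within the Autumn window

Autumn


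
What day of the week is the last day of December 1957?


December 1957 has 31 days
Anchor: Jan 1, 1957. With p = 1957 - 1 = 1956: (p + p//4 - p//100 + p//400) mod 7 = (1956 + 489 - 19 + 4) mod 7 = 2430 mod 7 = 1 -> Tuesday (Mon=0 ... Sun=6)
Days before December (Jan-Nov): 334; December 1 index = (1 + 334) mod 7 = 6 -> Sunday
Last day offset: 31 - 1 = 30 days
Weekday index = (6 + 30) mod 7 = 1

Tuesday, December 31


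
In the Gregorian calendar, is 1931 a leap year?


Gregorian leap year rule: divisible by 4, but not by 100, unless also by 400.
1931 is not divisible by 4 -> not a leap year

No


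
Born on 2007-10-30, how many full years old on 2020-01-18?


Birth: 2007-10-30
Reference: 2020-01-18
Year difference: 2020 - 2007 = 13
Birthday not yet reached in 2020, subtract 1

12 years old


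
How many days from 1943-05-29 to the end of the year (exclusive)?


Day of year: 149 of 365
Remaining = 365 - 149

216 days


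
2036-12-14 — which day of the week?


Date: December 14, 2036
Anchor: Jan 1, 2036. With p = 2036 - 1 = 2035: (p + p//4 - p//100 + p//400) mod 7 = (2035 + 508 - 20 + 5) mod 7 = 2528 mod 7 = 1 -> Tuesday (Mon=0 ... Sun=6)
Days before December (Jan-Nov): 335; offset = 335 + 14 - 1 = 348
Weekday index = (1 + 348) mod 7 = 6

Day of the week: Sunday


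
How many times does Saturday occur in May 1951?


May 1951 has 31 days
Anchor: Jan 1, 1951. With p = 1951 - 1 = 1950: (p + p//4 - p//100 + p//400) mod 7 = (1950 + 487 - 19 + 4) mod 7 = 2422 mod 7 = 0 -> Monday (Mon=0 ... Sun=6)
Days before May (Jan-Apr): 120; May 1 index = (0 + 120) mod 7 = 1 -> Tuesday
First Saturday is May 5
Saturdays: 5, 12, 19, 26

4 Saturdays


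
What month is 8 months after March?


March is month 3
3 + 8 = 11

November


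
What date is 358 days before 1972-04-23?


Start: 1972-04-23, subtract 358 days
Back 23 days from April 23 reaches March 31, 1972 -> 335 left
March 1972 has 31 days -> back to February 29, 1972 -> 304 left
February 1972 has 29 days -> back to January 31, 1972 -> 275 left
January 1972 has 31 days -> back to December 31, 1971 -> 244 left
December 1971 has 31 days -> back to November 30, 1971 -> 213 left
November 1971 has 30 days -> back to October 31, 1971 -> 183 left
October 1971 has 31 days -> back to September 30, 1971 -> 152 left
September 1971 has 30 days -> back to August 31, 1971 -> 122 left
August 1971 has 31 days -> back to July 31, 1971 -> 91 left
July 1971 has 31 days -> back to June 30, 1971 -> 60 left
June 1971 has 30 days -> back to May 31, 1971 -> 30 left
May 1971: 31 - 30 = 1 -> lands on May 1

Result: 1971-05-01


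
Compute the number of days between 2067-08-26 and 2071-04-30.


From 2067-08-26 to 2071-04-30
2067-08-26: days before August = 31 + 28 + 31 + 30 + 31 + 30 + 31 = 212 (2067 is not a leap year); day of year = 212 + 26 = 238
2071-04-30: days before April = 31 + 28 + 31 = 90 (2071 is not a leap year); day of year = 90 + 30 = 120
Rest of 2067: 365 - 238 = 127
Full years 2068 (366), 2069 (365), 2070 (365): 1096
Total = 127 + 1096 + 120 = 1343

1343 days


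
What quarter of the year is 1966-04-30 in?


Month: April (month 4)
Q1: Jan-Mar, Q2: Apr-Jun, Q3: Jul-Sep, Q4: Oct-Dec

Q2


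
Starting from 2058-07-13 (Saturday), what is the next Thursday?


Current: Saturday
Target: Thursday
Days ahead: 5

Next Thursday: 2058-07-18


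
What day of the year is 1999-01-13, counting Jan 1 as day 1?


Date: January 13, 1999
No months before January
Plus 13 days in January

Day of year: 13


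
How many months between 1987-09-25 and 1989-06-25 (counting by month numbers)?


From September 1987 to June 1989
2 years * 12 = 24 months, minus 3 months = 21

21 months


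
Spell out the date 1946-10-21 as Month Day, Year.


ISO 1946-10-21 parses as year=1946, month=10, day=21
Month 10 -> October

October 21, 1946


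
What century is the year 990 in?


Century = (year - 1) // 100 + 1
= (990 - 1) // 100 + 1
= 989 // 100 + 1
= 9 + 1

10th century


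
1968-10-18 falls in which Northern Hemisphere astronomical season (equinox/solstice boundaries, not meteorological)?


Date: October 18
Astronomical Autumn (approx.; exact equinox/solstice day varies by year): September 22 to December 20
October 18 falls within the Autumn window

Autumn


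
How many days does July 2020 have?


July 2020

31 days


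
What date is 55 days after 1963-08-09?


Start: 1963-08-09, add 55 days
August 1963 has 31 days: 31 - 9 = 22 days to August 31 -> 33 left
September 1963 has 30 days -> 3 left
October 1963: 3 <= 31 -> lands on October 3

Result: 1963-10-03


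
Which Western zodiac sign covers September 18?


Date: September 18
Conventional tropical zodiac dates: Virgo from August 23 onward; Libra starts September 23
September 18 falls within the Virgo range

Virgo


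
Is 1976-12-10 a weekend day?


Anchor: Jan 1, 1976. With p = 1976 - 1 = 1975: (p + p//4 - p//100 + p//400) mod 7 = (1975 + 493 - 19 + 4) mod 7 = 2453 mod 7 = 3 -> Thursday (Mon=0 ... Sun=6)
Day of year: 345; offset = 344
Weekday index = (3 + 344) mod 7 = 4 -> Friday
Weekend days: Saturday, Sunday

No


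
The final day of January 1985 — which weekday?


January 1985 has 31 days
Anchor: Jan 1, 1985. With p = 1985 - 1 = 1984: (p + p//4 - p//100 + p//400) mod 7 = (1984 + 496 - 19 + 4) mod 7 = 2465 mod 7 = 1 -> Tuesday (Mon=0 ... Sun=6)
January 1 is the anchor itself -> Tuesday
Last day offset: 31 - 1 = 30 days
Weekday index = (1 + 30) mod 7 = 3

Thursday, January 31


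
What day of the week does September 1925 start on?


Target: September 1, 1925
Anchor: Jan 1, 1925. With p = 1925 - 1 = 1924: (p + p//4 - p//100 + p//400) mod 7 = (1924 + 481 - 19 + 4) mod 7 = 2390 mod 7 = 3 -> Thursday (Mon=0 ... Sun=6)
Days before September (Jan-Aug): 243 days
Weekday index = (3 + 243) mod 7 = 1

Tuesday


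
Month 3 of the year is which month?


Month 3 of 12

March


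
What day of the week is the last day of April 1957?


April 1957 has 30 days
Anchor: Jan 1, 1957. With p = 1957 - 1 = 1956: (p + p//4 - p//100 + p//400) mod 7 = (1956 + 489 - 19 + 4) mod 7 = 2430 mod 7 = 1 -> Tuesday (Mon=0 ... Sun=6)
Days before April (Jan-Mar): 90; April 1 index = (1 + 90) mod 7 = 0 -> Monday
Last day offset: 30 - 1 = 29 days
Weekday index = (0 + 29) mod 7 = 1

Tuesday, April 30


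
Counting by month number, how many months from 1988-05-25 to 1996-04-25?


From May 1988 to April 1996
8 years * 12 = 96 months, minus 1 month = 95

95 months


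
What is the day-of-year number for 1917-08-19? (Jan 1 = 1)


Date: August 19, 1917
Days in months 1 through 7: 212
Plus 19 days in August

Day of year: 231


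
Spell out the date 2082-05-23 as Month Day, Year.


ISO 2082-05-23 parses as year=2082, month=05, day=23
Month 5 -> May

May 23, 2082


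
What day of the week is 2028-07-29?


Date: July 29, 2028
Anchor: Jan 1, 2028. With p = 2028 - 1 = 2027: (p + p//4 - p//100 + p//400) mod 7 = (2027 + 506 - 20 + 5) mod 7 = 2518 mod 7 = 5 -> Saturday (Mon=0 ... Sun=6)
Days before July (Jan-Jun): 182; offset = 182 + 29 - 1 = 210
Weekday index = (5 + 210) mod 7 = 5

Day of the week: Saturday


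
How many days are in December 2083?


December 2083

31 days


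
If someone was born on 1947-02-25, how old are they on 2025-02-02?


Birth: 1947-02-25
Reference: 2025-02-02
Year difference: 2025 - 1947 = 78
Birthday not yet reached in 2025, subtract 1

77 years old


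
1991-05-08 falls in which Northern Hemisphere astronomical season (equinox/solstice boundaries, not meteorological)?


Date: May 8
Astronomical Spring (approx.; exact equinox/solstice day varies by year): March 20 to June 20
May 8 falls within the Spring window

Spring


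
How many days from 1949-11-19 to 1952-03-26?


From 1949-11-19 to 1952-03-26
1949-11-19: days before November = 31 + 28 + 31 + 30 + 31 + 30 + 31 + 31 + 30 + 31 = 304 (1949 is not a leap year); day of year = 304 + 19 = 323
1952-03-26: days before March = 31 + 29 = 60 (1952 is a leap year); day of year = 60 + 26 = 86
Rest of 1949: 365 - 323 = 42
Full years 1950 (365), 1951 (365): 730
Total = 42 + 730 + 86 = 858

858 days


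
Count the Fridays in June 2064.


June 2064 has 30 days
Anchor: Jan 1, 2064. With p = 2064 - 1 = 2063: (p + p//4 - p//100 + p//400) mod 7 = (2063 + 515 - 20 + 5) mod 7 = 2563 mod 7 = 1 -> Tuesday (Mon=0 ... Sun=6)
Days before June (Jan-May): 152; June 1 index = (1 + 152) mod 7 = 6 -> Sunday
First Friday is June 6
Fridays: 6, 13, 20, 27

4 Fridays


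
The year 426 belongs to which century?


Century = (year - 1) // 100 + 1
= (426 - 1) // 100 + 1
= 425 // 100 + 1
= 4 + 1

5th century


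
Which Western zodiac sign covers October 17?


Date: October 17
Conventional tropical zodiac dates: Libra from September 23 onward; Scorpio starts October 23
October 17 falls within the Libra range

Libra


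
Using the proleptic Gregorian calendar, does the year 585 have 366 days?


Gregorian leap year rule: divisible by 4, but not by 100, unless also by 400.
585 is not divisible by 4 -> not a leap year

No


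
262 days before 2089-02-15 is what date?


Start: 2089-02-15, subtract 262 days
Back 15 days from February 15 reaches January 31, 2089 -> 247 left
January 2089 has 31 days -> back to December 31, 2088 -> 216 left
December 2088 has 31 days -> back to November 30, 2088 -> 185 left
November 2088 has 30 days -> back to October 31, 2088 -> 155 left
October 2088 has 31 days -> back to September 30, 2088 -> 124 left
September 2088 has 30 days -> back to August 31, 2088 -> 94 left
August 2088 has 31 days -> back to July 31, 2088 -> 63 left
July 2088 has 31 days -> back to June 30, 2088 -> 32 left
June 2088 has 30 days -> back to May 31, 2088 -> 2 left
May 2088: 31 - 2 = 29 -> lands on May 29

Result: 2088-05-29


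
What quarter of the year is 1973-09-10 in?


Month: September (month 9)
Q1: Jan-Mar, Q2: Apr-Jun, Q3: Jul-Sep, Q4: Oct-Dec

Q3


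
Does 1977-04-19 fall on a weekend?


Anchor: Jan 1, 1977. With p = 1977 - 1 = 1976: (p + p//4 - p//100 + p//400) mod 7 = (1976 + 494 - 19 + 4) mod 7 = 2455 mod 7 = 5 -> Saturday (Mon=0 ... Sun=6)
Day of year: 109; offset = 108
Weekday index = (5 + 108) mod 7 = 1 -> Tuesday
Weekend days: Saturday, Sunday

No


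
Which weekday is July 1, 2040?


Target: July 1, 2040
Anchor: Jan 1, 2040. With p = 2040 - 1 = 2039: (p + p//4 - p//100 + p//400) mod 7 = (2039 + 509 - 20 + 5) mod 7 = 2533 mod 7 = 6 -> Sunday (Mon=0 ... Sun=6)
Days before July (Jan-Jun): 182 days
Weekday index = (6 + 182) mod 7 = 6

Sunday


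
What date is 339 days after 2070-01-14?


Start: 2070-01-14, add 339 days
January 2070 has 31 days: 31 - 14 = 17 days to January 31 -> 322 left
February 2070 has 28 days -> 294 left
March 2070 has 31 days -> 263 left
April 2070 has 30 days -> 233 left
May 2070 has 31 days -> 202 left
June 2070 has 30 days -> 172 left
July 2070 has 31 days -> 141 left
August 2070 has 31 days -> 110 left
September 2070 has 30 days -> 80 left
October 2070 has 31 days -> 49 left
November 2070 has 30 days -> 19 left
December 2070: 19 <= 31 -> lands on December 19

Result: 2070-12-19


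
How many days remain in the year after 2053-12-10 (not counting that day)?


Day of year: 344 of 365
Remaining = 365 - 344

21 days


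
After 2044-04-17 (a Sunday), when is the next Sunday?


Current: Sunday
Target: Sunday
Days ahead: 7

Next Sunday: 2044-04-24


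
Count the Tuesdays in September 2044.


September 2044 has 30 days
Anchor: Jan 1, 2044. With p = 2044 - 1 = 2043: (p + p//4 - p//100 + p//400) mod 7 = (2043 + 510 - 20 + 5) mod 7 = 2538 mod 7 = 4 -> Friday (Mon=0 ... Sun=6)
Days before September (Jan-Aug): 244; September 1 index = (4 + 244) mod 7 = 3 -> Thursday
First Tuesday is September 6
Tuesdays: 6, 13, 20, 27

4 Tuesdays


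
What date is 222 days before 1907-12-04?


Start: 1907-12-04, subtract 222 days
Back 4 days from December 4 reaches November 30, 1907 -> 218 left
November 1907 has 30 days -> back to October 31, 1907 -> 188 left
October 1907 has 31 days -> back to September 30, 1907 -> 157 left
September 1907 has 30 days -> back to August 31, 1907 -> 127 left
August 1907 has 31 days -> back to July 31, 1907 -> 96 left
July 1907 has 31 days -> back to June 30, 1907 -> 65 left
June 1907 has 30 days -> back to May 31, 1907 -> 35 left
May 1907 has 31 days -> back to April 30, 1907 -> 4 left
April 1907: 30 - 4 = 26 -> lands on April 26

Result: 1907-04-26


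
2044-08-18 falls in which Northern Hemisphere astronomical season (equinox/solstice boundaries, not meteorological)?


Date: August 18
Astronomical Summer (approx.; exact equinox/solstice day varies by year): June 21 to September 21
August 18 falls within the Summer window

Summer


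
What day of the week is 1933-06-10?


Date: June 10, 1933
Anchor: Jan 1, 1933. With p = 1933 - 1 = 1932: (p + p//4 - p//100 + p//400) mod 7 = (1932 + 483 - 19 + 4) mod 7 = 2400 mod 7 = 6 -> Sunday (Mon=0 ... Sun=6)
Days before June (Jan-May): 151; offset = 151 + 10 - 1 = 160
Weekday index = (6 + 160) mod 7 = 5

Day of the week: Saturday


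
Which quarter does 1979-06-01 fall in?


Month: June (month 6)
Q1: Jan-Mar, Q2: Apr-Jun, Q3: Jul-Sep, Q4: Oct-Dec

Q2


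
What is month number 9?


Month 9 of 12

September


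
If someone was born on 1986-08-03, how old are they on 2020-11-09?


Birth: 1986-08-03
Reference: 2020-11-09
Year difference: 2020 - 1986 = 34

34 years old


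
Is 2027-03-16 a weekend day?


Anchor: Jan 1, 2027. With p = 2027 - 1 = 2026: (p + p//4 - p//100 + p//400) mod 7 = (2026 + 506 - 20 + 5) mod 7 = 2517 mod 7 = 4 -> Friday (Mon=0 ... Sun=6)
Day of year: 75; offset = 74
Weekday index = (4 + 74) mod 7 = 1 -> Tuesday
Weekend days: Saturday, Sunday

No


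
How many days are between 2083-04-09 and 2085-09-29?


From 2083-04-09 to 2085-09-29
2083-04-09: days before April = 31 + 28 + 31 = 90 (2083 is not a leap year); day of year = 90 + 9 = 99
2085-09-29: days before September = 31 + 28 + 31 + 30 + 31 + 30 + 31 + 31 = 243 (2085 is not a leap year); day of year = 243 + 29 = 272
Rest of 2083: 365 - 99 = 266
Full years 2084 (366): 366
Total = 266 + 366 + 272 = 904

904 days


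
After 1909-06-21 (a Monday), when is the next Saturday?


Current: Monday
Target: Saturday
Days ahead: 5

Next Saturday: 1909-06-26


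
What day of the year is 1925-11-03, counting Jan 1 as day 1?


Date: November 3, 1925
Days in months 1 through 10: 304
Plus 3 days in November

Day of year: 307


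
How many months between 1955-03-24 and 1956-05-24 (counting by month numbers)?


From March 1955 to May 1956
1 year * 12 = 12 months, plus 2 months = 14

14 months


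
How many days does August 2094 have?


August 2094

31 days


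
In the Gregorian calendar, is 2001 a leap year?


Gregorian leap year rule: divisible by 4, but not by 100, unless also by 400.
2001 is not divisible by 4 -> not a leap year

No


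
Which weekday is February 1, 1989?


Target: February 1, 1989
Anchor: Jan 1, 1989. With p = 1989 - 1 = 1988: (p + p//4 - p//100 + p//400) mod 7 = (1988 + 497 - 19 + 4) mod 7 = 2470 mod 7 = 6 -> Sunday (Mon=0 ... Sun=6)
Days before February (Jan): 31 days
Weekday index = (6 + 31) mod 7 = 2

Wednesday


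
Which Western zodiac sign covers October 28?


Date: October 28
Conventional tropical zodiac dates: Scorpio from October 23 onward; Sagittarius starts November 22
October 28 falls within the Scorpio range

Scorpio


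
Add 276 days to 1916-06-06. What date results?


Start: 1916-06-06, add 276 days
June 1916 has 30 days: 30 - 6 = 24 days to June 30 -> 252 left
July 1916 has 31 days -> 221 left
August 1916 has 31 days -> 190 left
September 1916 has 30 days -> 160 left
October 1916 has 31 days -> 129 left
November 1916 has 30 days -> 99 left
December 1916 has 31 days -> 68 left
January 1917 has 31 days -> 37 left
February 1917 has 28 days -> 9 left
March 1917: 9 <= 31 -> lands on March 9

Result: 1917-03-09


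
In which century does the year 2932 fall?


Century = (year - 1) // 100 + 1
= (2932 - 1) // 100 + 1
= 2931 // 100 + 1
= 29 + 1

30th century


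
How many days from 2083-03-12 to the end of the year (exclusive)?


Day of year: 71 of 365
Remaining = 365 - 71

294 days


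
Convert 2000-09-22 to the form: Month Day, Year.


ISO 2000-09-22 parses as year=2000, month=09, day=22
Month 9 -> September

September 22, 2000


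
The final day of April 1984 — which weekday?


April 1984 has 30 days
Anchor: Jan 1, 1984. With p = 1984 - 1 = 1983: (p + p//4 - p//100 + p//400) mod 7 = (1983 + 495 - 19 + 4) mod 7 = 2463 mod 7 = 6 -> Sunday (Mon=0 ... Sun=6)
Days before April (Jan-Mar): 91; April 1 index = (6 + 91) mod 7 = 6 -> Sunday
Last day offset: 30 - 1 = 29 days
Weekday index = (6 + 29) mod 7 = 0

Monday, April 30


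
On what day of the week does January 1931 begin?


Target: January 1, 1931
Anchor: Jan 1, 1931. With p = 1931 - 1 = 1930: (p + p//4 - p//100 + p//400) mod 7 = (1930 + 482 - 19 + 4) mod 7 = 2397 mod 7 = 3 -> Thursday (Mon=0 ... Sun=6)
Offset from anchor: 0 days
Weekday index = (3 + 0) mod 7 = 3

Thursday


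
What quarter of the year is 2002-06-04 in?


Month: June (month 6)
Q1: Jan-Mar, Q2: Apr-Jun, Q3: Jul-Sep, Q4: Oct-Dec

Q2


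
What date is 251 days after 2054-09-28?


Start: 2054-09-28, add 251 days
September 2054 has 30 days: 30 - 28 = 2 days to September 30 -> 249 left
October 2054 has 31 days -> 218 left
November 2054 has 30 days -> 188 left
December 2054 has 31 days -> 157 left
January 2055 has 31 days -> 126 left
February 2055 has 28 days -> 98 left
March 2055 has 31 days -> 67 left
April 2055 has 30 days -> 37 left
May 2055 has 31 days -> 6 left
June 2055: 6 <= 30 -> lands on June 6

Result: 2055-06-06


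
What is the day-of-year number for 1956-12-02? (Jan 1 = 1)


Date: December 2, 1956
Days in months 1 through 11: 335
Plus 2 days in December

Day of year: 337


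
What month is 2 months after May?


May is month 5
5 + 2 = 7

July


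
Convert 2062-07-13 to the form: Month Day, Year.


ISO 2062-07-13 parses as year=2062, month=07, day=13
Month 7 -> July

July 13, 2062


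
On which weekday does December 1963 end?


December 1963 has 31 days
Anchor: Jan 1, 1963. With p = 1963 - 1 = 1962: (p + p//4 - p//100 + p//400) mod 7 = (1962 + 490 - 19 + 4) mod 7 = 2437 mod 7 = 1 -> Tuesday (Mon=0 ... Sun=6)
Days before December (Jan-Nov): 334; December 1 index = (1 + 334) mod 7 = 6 -> Sunday
Last day offset: 31 - 1 = 30 days
Weekday index = (6 + 30) mod 7 = 1

Tuesday, December 31


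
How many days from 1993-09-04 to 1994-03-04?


From 1993-09-04 to 1994-03-04
1993-09-04: days before September = 31 + 28 + 31 + 30 + 31 + 30 + 31 + 31 = 243 (1993 is not a leap year); day of year = 243 + 4 = 247
1994-03-04: days before March = 31 + 28 = 59 (1994 is not a leap year); day of year = 59 + 4 = 63
Rest of 1993: 365 - 247 = 118
Total = 118 + 63 = 181

181 days


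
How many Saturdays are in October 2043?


October 2043 has 31 days
Anchor: Jan 1, 2043. With p = 2043 - 1 = 2042: (p + p//4 - p//100 + p//400) mod 7 = (2042 + 510 - 20 + 5) mod 7 = 2537 mod 7 = 3 -> Thursday (Mon=0 ... Sun=6)
Days before October (Jan-Sep): 273; October 1 index = (3 + 273) mod 7 = 3 -> Thursday
First Saturday is October 3
Saturdays: 3, 10, 17, 24, 31

5 Saturdays


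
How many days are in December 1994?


December 1994

31 days


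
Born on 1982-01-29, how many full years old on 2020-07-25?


Birth: 1982-01-29
Reference: 2020-07-25
Year difference: 2020 - 1982 = 38

38 years old


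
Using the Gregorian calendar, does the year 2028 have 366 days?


Gregorian leap year rule: divisible by 4, but not by 100, unless also by 400.
2028 is divisible by 4 but not 100 -> leap year

Yes


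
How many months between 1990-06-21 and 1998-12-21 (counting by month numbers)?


From June 1990 to December 1998
8 years * 12 = 96 months, plus 6 months = 102

102 months


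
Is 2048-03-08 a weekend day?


Anchor: Jan 1, 2048. With p = 2048 - 1 = 2047: (p + p//4 - p//100 + p//400) mod 7 = (2047 + 511 - 20 + 5) mod 7 = 2543 mod 7 = 2 -> Wednesday (Mon=0 ... Sun=6)
Day of year: 68; offset = 67
Weekday index = (2 + 67) mod 7 = 6 -> Sunday
Weekend days: Saturday, Sunday

Yes


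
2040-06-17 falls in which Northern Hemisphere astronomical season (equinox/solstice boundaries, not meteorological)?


Date: June 17
Astronomical Spring (approx.; exact equinox/solstice day varies by year): March 20 to June 20
June 17 falls within the Spring window

Spring


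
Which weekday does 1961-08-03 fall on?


Date: August 3, 1961
Anchor: Jan 1, 1961. With p = 1961 - 1 = 1960: (p + p//4 - p//100 + p//400) mod 7 = (1960 + 490 - 19 + 4) mod 7 = 2435 mod 7 = 6 -> Sunday (Mon=0 ... Sun=6)
Days before August (Jan-Jul): 212; offset = 212 + 3 - 1 = 214
Weekday index = (6 + 214) mod 7 = 3

Day of the week: Thursday


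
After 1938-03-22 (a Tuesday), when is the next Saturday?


Current: Tuesday
Target: Saturday
Days ahead: 4

Next Saturday: 1938-03-26


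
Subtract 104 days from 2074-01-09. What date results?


Start: 2074-01-09, subtract 104 days
Back 9 days from January 9 reaches December 31, 2073 -> 95 left
December 2073 has 31 days -> back to November 30, 2073 -> 64 left
November 2073 has 30 days -> back to October 31, 2073 -> 34 left
October 2073 has 31 days -> back to September 30, 2073 -> 3 left
September 2073: 30 - 3 = 27 -> lands on September 27

Result: 2073-09-27


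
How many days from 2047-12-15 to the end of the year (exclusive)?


Day of year: 349 of 365
Remaining = 365 - 349

16 days


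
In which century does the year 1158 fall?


Century = (year - 1) // 100 + 1
= (1158 - 1) // 100 + 1
= 1157 // 100 + 1
= 11 + 1

12th century


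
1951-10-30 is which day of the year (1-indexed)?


Date: October 30, 1951
Days in months 1 through 9: 273
Plus 30 days in October

Day of year: 303


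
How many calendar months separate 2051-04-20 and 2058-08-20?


From April 2051 to August 2058
7 years * 12 = 84 months, plus 4 months = 88

88 months


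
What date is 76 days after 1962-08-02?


Start: 1962-08-02, add 76 days
August 1962 has 31 days: 31 - 2 = 29 days to August 31 -> 47 left
September 1962 has 30 days -> 17 left
October 1962: 17 <= 31 -> lands on October 17

Result: 1962-10-17


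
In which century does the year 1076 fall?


Century = (year - 1) // 100 + 1
= (1076 - 1) // 100 + 1
= 1075 // 100 + 1
= 10 + 1

11th century


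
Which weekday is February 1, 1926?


Target: February 1, 1926
Anchor: Jan 1, 1926. With p = 1926 - 1 = 1925: (p + p//4 - p//100 + p//400) mod 7 = (1925 + 481 - 19 + 4) mod 7 = 2391 mod 7 = 4 -> Friday (Mon=0 ... Sun=6)
Days before February (Jan): 31 days
Weekday index = (4 + 31) mod 7 = 0

Monday


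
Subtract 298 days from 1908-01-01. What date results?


Start: 1908-01-01, subtract 298 days
Back 1 day from January 1 reaches December 31, 1907 -> 297 left
December 1907 has 31 days -> back to November 30, 1907 -> 266 left
November 1907 has 30 days -> back to October 31, 1907 -> 236 left
October 1907 has 31 days -> back to September 30, 1907 -> 205 left
September 1907 has 30 days -> back to August 31, 1907 -> 175 left
August 1907 has 31 days -> back to July 31, 1907 -> 144 left
July 1907 has 31 days -> back to June 30, 1907 -> 113 left
June 1907 has 30 days -> back to May 31, 1907 -> 83 left
May 1907 has 31 days -> back to April 30, 1907 -> 52 left
April 1907 has 30 days -> back to March 31, 1907 -> 22 left
March 1907: 31 - 22 = 9 -> lands on March 9

Result: 1907-03-09


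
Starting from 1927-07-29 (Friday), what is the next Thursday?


Current: Friday
Target: Thursday
Days ahead: 6

Next Thursday: 1927-08-04


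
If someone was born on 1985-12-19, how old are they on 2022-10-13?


Birth: 1985-12-19
Reference: 2022-10-13
Year difference: 2022 - 1985 = 37
Birthday not yet reached in 2022, subtract 1

36 years old


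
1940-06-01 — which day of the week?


Date: June 1, 1940
Anchor: Jan 1, 1940. With p = 1940 - 1 = 1939: (p + p//4 - p//100 + p//400) mod 7 = (1939 + 484 - 19 + 4) mod 7 = 2408 mod 7 = 0 -> Monday (Mon=0 ... Sun=6)
Days before June (Jan-May): 152; offset = 152 + 1 - 1 = 152
Weekday index = (0 + 152) mod 7 = 5

Day of the week: Saturday


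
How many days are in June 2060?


June 2060

30 days


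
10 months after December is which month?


December is month 12
12 + 10 = 22; wrap: 22 - 12 = 10

October


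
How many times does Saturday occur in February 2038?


February 2038 has 28 days
Anchor: Jan 1, 2038. With p = 2038 - 1 = 2037: (p + p//4 - p//100 + p//400) mod 7 = (2037 + 509 - 20 + 5) mod 7 = 2531 mod 7 = 4 -> Friday (Mon=0 ... Sun=6)
Days before February (Jan): 31; February 1 index = (4 + 31) mod 7 = 0 -> Monday
First Saturday is February 6
Saturdays: 6, 13, 20, 27

4 Saturdays


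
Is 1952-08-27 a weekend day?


Anchor: Jan 1, 1952. With p = 1952 - 1 = 1951: (p + p//4 - p//100 + p//400) mod 7 = (1951 + 487 - 19 + 4) mod 7 = 2423 mod 7 = 1 -> Tuesday (Mon=0 ... Sun=6)
Day of year: 240; offset = 239
Weekday index = (1 + 239) mod 7 = 2 -> Wednesday
Weekend days: Saturday, Sunday

No


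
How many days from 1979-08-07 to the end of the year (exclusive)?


Day of year: 219 of 365
Remaining = 365 - 219

146 days


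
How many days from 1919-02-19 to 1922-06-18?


From 1919-02-19 to 1922-06-18
1919-02-19: days before February = 31; day of year = 31 + 19 = 50
1922-06-18: days before June = 31 + 28 + 31 + 30 + 31 = 151 (1922 is not a leap year); day of year = 151 + 18 = 169
Rest of 1919: 365 - 50 = 315
Full years 1920 (366), 1921 (365): 731
Total = 315 + 731 + 169 = 1215

1215 days


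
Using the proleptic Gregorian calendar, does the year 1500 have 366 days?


Gregorian leap year rule: divisible by 4, but not by 100, unless also by 400.
1500 is divisible by 100 but not 400 -> not a leap year

No


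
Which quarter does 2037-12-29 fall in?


Month: December (month 12)
Q1: Jan-Mar, Q2: Apr-Jun, Q3: Jul-Sep, Q4: Oct-Dec

Q4


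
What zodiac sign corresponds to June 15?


Date: June 15
Conventional tropical zodiac dates: Gemini from May 21 onward; Cancer starts June 21
June 15 falls within the Gemini range

Gemini


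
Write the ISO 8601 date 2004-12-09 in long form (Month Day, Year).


ISO 2004-12-09 parses as year=2004, month=12, day=09
Month 12 -> December

December 9, 2004


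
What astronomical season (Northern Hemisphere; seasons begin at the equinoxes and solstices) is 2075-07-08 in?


Date: July 8
Astronomical Summer (approx.; exact equinox/solstice day varies by year): June 21 to September 21
July 8 falls within the Summer window

Summer


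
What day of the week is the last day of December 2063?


December 2063 has 31 days
Anchor: Jan 1, 2063. With p = 2063 - 1 = 2062: (p + p//4 - p//100 + p//400) mod 7 = (2062 + 515 - 20 + 5) mod 7 = 2562 mod 7 = 0 -> Monday (Mon=0 ... Sun=6)
Days before December (Jan-Nov): 334; December 1 index = (0 + 334) mod 7 = 5 -> Saturday
Last day offset: 31 - 1 = 30 days
Weekday index = (5 + 30) mod 7 = 0

Monday, December 31


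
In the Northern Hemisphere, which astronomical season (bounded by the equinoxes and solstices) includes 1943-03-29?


Date: March 29
Astronomical Spring (approx.; exact equinox/solstice day varies by year): March 20 to June 20
March 29 falls within the Spring window

Spring


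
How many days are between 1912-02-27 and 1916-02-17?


From 1912-02-27 to 1916-02-17
1912-02-27: days before February = 31; day of year = 31 + 27 = 58
1916-02-17: days before February = 31; day of year = 31 + 17 = 48
Rest of 1912: 366 - 58 = 308
Full years 1913 (365), 1914 (365), 1915 (365): 1095
Total = 308 + 1095 + 48 = 1451

1451 days


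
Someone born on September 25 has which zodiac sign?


Date: September 25
Conventional tropical zodiac dates: Libra from September 23 onward; Scorpio starts October 23
September 25 falls within the Libra range

Libra


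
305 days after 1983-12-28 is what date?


Start: 1983-12-28, add 305 days
December 1983 has 31 days: 31 - 28 = 3 days to December 31 -> 302 left
January 1984 has 31 days -> 271 left
February 1984 has 29 days -> 242 left
March 1984 has 31 days -> 211 left
April 1984 has 30 days -> 181 left
May 1984 has 31 days -> 150 left
June 1984 has 30 days -> 120 left
July 1984 has 31 days -> 89 left
August 1984 has 31 days -> 58 left
September 1984 has 30 days -> 28 left
October 1984: 28 <= 31 -> lands on October 28

Result: 1984-10-28


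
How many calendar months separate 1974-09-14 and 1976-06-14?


From September 1974 to June 1976
2 years * 12 = 24 months, minus 3 months = 21

21 months


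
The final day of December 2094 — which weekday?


December 2094 has 31 days
Anchor: Jan 1, 2094. With p = 2094 - 1 = 2093: (p + p//4 - p//100 + p//400) mod 7 = (2093 + 523 - 20 + 5) mod 7 = 2601 mod 7 = 4 -> Friday (Mon=0 ... Sun=6)
Days before December (Jan-Nov): 334; December 1 index = (4 + 334) mod 7 = 2 -> Wednesday
Last day offset: 31 - 1 = 30 days
Weekday index = (2 + 30) mod 7 = 4

Friday, December 31


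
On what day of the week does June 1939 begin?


Target: June 1, 1939
Anchor: Jan 1, 1939. With p = 1939 - 1 = 1938: (p + p//4 - p//100 + p//400) mod 7 = (1938 + 484 - 19 + 4) mod 7 = 2407 mod 7 = 6 -> Sunday (Mon=0 ... Sun=6)
Days before June (Jan-May): 151 days
Weekday index = (6 + 151) mod 7 = 3

Thursday


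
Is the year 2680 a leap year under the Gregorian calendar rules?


Gregorian leap year rule: divisible by 4, but not by 100, unless also by 400.
2680 is divisible by 4 but not 100 -> leap year

Yes


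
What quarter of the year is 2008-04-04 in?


Month: April (month 4)
Q1: Jan-Mar, Q2: Apr-Jun, Q3: Jul-Sep, Q4: Oct-Dec

Q2


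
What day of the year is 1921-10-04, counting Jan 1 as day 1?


Date: October 4, 1921
Days in months 1 through 9: 273
Plus 4 days in October

Day of year: 277


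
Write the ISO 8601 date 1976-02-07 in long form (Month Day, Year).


ISO 1976-02-07 parses as year=1976, month=02, day=07
Month 2 -> February

February 7, 1976


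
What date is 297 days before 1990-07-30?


Start: 1990-07-30, subtract 297 days
Back 30 days from July 30 reaches June 30, 1990 -> 267 left
June 1990 has 30 days -> back to May 31, 1990 -> 237 left
May 1990 has 31 days -> back to April 30, 1990 -> 206 left
April 1990 has 30 days -> back to March 31, 1990 -> 176 left
March 1990 has 31 days -> back to February 28, 1990 -> 145 left
February 1990 has 28 days -> back to January 31, 1990 -> 117 left
January 1990 has 31 days -> back to December 31, 1989 -> 86 left
December 1989 has 31 days -> back to November 30, 1989 -> 55 left
November 1989 has 30 days -> back to October 31, 1989 -> 25 left
October 1989: 31 - 25 = 6 -> lands on October 6

Result: 1989-10-06


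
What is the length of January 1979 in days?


January 1979

31 days


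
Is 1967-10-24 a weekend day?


Anchor: Jan 1, 1967. With p = 1967 - 1 = 1966: (p + p//4 - p//100 + p//400) mod 7 = (1966 + 491 - 19 + 4) mod 7 = 2442 mod 7 = 6 -> Sunday (Mon=0 ... Sun=6)
Day of year: 297; offset = 296
Weekday index = (6 + 296) mod 7 = 1 -> Tuesday
Weekend days: Saturday, Sunday

No


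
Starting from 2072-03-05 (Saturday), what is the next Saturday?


Current: Saturday
Target: Saturday
Days ahead: 7

Next Saturday: 2072-03-12


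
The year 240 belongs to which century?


Century = (year - 1) // 100 + 1
= (240 - 1) // 100 + 1
= 239 // 100 + 1
= 2 + 1

3rd century


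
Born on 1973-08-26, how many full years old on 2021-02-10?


Birth: 1973-08-26
Reference: 2021-02-10
Year difference: 2021 - 1973 = 48
Birthday not yet reached in 2021, subtract 1

47 years old


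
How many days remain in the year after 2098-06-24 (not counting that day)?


Day of year: 175 of 365
Remaining = 365 - 175

190 days


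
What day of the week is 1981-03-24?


Date: March 24, 1981
Anchor: Jan 1, 1981. With p = 1981 - 1 = 1980: (p + p//4 - p//100 + p//400) mod 7 = (1980 + 495 - 19 + 4) mod 7 = 2460 mod 7 = 3 -> Thursday (Mon=0 ... Sun=6)
Days before March (Jan-Feb): 59; offset = 59 + 24 - 1 = 82
Weekday index = (3 + 82) mod 7 = 1

Day of the week: Tuesday


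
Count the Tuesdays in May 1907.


May 1907 has 31 days
Anchor: Jan 1, 1907. With p = 1907 - 1 = 1906: (p + p//4 - p//100 + p//400) mod 7 = (1906 + 476 - 19 + 4) mod 7 = 2367 mod 7 = 1 -> Tuesday (Mon=0 ... Sun=6)
Days before May (Jan-Apr): 120; May 1 index = (1 + 120) mod 7 = 2 -> Wednesday
First Tuesday is May 7
Tuesdays: 7, 14, 21, 28

4 Tuesdays


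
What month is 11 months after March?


March is month 3
3 + 11 = 14; wrap: 14 - 12 = 2

February


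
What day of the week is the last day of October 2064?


October 2064 has 31 days
Anchor: Jan 1, 2064. With p = 2064 - 1 = 2063: (p + p//4 - p//100 + p//400) mod 7 = (2063 + 515 - 20 + 5) mod 7 = 2563 mod 7 = 1 -> Tuesday (Mon=0 ... Sun=6)
Days before October (Jan-Sep): 274; October 1 index = (1 + 274) mod 7 = 2 -> Wednesday
Last day offset: 31 - 1 = 30 days
Weekday index = (2 + 30) mod 7 = 4

Friday, October 31


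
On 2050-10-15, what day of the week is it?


Date: October 15, 2050
Anchor: Jan 1, 2050. With p = 2050 - 1 = 2049: (p + p//4 - p//100 + p//400) mod 7 = (2049 + 512 - 20 + 5) mod 7 = 2546 mod 7 = 5 -> Saturday (Mon=0 ... Sun=6)
Days before October (Jan-Sep): 273; offset = 273 + 15 - 1 = 287
Weekday index = (5 + 287) mod 7 = 5

Day of the week: Saturday


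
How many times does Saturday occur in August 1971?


August 1971 has 31 days
Anchor: Jan 1, 1971. With p = 1971 - 1 = 1970: (p + p//4 - p//100 + p//400) mod 7 = (1970 + 492 - 19 + 4) mod 7 = 2447 mod 7 = 4 -> Friday (Mon=0 ... Sun=6)
Days before August (Jan-Jul): 212; August 1 index = (4 + 212) mod 7 = 6 -> Sunday
First Saturday is August 7
Saturdays: 7, 14, 21, 28

4 Saturdays
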